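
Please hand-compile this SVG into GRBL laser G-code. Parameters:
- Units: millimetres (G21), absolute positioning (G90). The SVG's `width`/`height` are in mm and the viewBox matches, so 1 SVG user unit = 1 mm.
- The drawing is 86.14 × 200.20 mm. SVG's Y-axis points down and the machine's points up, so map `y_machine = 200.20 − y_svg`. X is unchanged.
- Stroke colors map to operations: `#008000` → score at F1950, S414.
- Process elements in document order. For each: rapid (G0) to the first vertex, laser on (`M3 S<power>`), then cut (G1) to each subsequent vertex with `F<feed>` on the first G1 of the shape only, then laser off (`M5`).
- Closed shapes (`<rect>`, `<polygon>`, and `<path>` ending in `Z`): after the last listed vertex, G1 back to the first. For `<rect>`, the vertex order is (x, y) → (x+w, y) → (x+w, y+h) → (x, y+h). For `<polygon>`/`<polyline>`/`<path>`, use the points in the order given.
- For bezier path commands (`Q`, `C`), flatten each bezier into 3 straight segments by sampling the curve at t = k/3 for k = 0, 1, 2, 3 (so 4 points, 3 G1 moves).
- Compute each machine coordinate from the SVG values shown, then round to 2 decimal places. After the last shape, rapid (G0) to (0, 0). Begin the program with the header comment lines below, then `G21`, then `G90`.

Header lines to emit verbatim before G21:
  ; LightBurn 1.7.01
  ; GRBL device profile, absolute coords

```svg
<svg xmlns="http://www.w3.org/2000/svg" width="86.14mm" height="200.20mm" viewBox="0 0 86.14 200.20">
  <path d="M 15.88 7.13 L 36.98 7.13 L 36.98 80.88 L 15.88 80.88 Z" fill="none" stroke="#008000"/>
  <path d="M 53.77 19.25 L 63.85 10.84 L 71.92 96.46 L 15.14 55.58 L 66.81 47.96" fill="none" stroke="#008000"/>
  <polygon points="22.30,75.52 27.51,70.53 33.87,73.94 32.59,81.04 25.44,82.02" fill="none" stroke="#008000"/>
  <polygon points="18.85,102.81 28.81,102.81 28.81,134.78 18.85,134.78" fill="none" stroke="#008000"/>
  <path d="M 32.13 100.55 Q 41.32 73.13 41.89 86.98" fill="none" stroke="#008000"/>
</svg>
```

; LightBurn 1.7.01
; GRBL device profile, absolute coords
G21
G90
G0 X15.88 Y193.07
M3 S414
G1 X36.98 Y193.07 F1950
G1 X36.98 Y119.32
G1 X15.88 Y119.32
G1 X15.88 Y193.07
M5
G0 X53.77 Y180.95
M3 S414
G1 X63.85 Y189.36 F1950
G1 X71.92 Y103.74
G1 X15.14 Y144.62
G1 X66.81 Y152.24
M5
G0 X22.30 Y124.68
M3 S414
G1 X27.51 Y129.67 F1950
G1 X33.87 Y126.26
G1 X32.59 Y119.16
G1 X25.44 Y118.18
G1 X22.30 Y124.68
M5
G0 X18.85 Y97.39
M3 S414
G1 X28.81 Y97.39 F1950
G1 X28.81 Y65.42
G1 X18.85 Y65.42
G1 X18.85 Y97.39
M5
G0 X32.13 Y99.65
M3 S414
G1 X37.30 Y113.34 F1950
G1 X40.55 Y117.87
G1 X41.89 Y113.22
M5
G0 X0.00 Y0.00

1 u = 1 mm; y_m = 200.20 − y.

[1] `<path>` rectangle, #008000→score S414 F1950: (15.88,193.07) → (36.98,193.07) → (36.98,119.32) → (15.88,119.32) → (15.88,193.07) (closed)

[2] `<path>` open polyline, #008000→score S414 F1950: (53.77,180.95) → (63.85,189.36) → (71.92,103.74) → (15.14,144.62) → (66.81,152.24)

[3] `<polygon>` regular polygon, #008000→score S414 F1950: (22.30,124.68) → (27.51,129.67) → (33.87,126.26) → (32.59,119.16) → (25.44,118.18) → (22.30,124.68) (closed)

[4] `<polygon>` rectangle, #008000→score S414 F1950: (18.85,97.39) → (28.81,97.39) → (28.81,65.42) → (18.85,65.42) → (18.85,97.39) (closed)

[5] `<path>` quadratic bezier, #008000→score S414 F1950: (32.13,99.65) → (37.30,113.34) → (40.55,117.87) → (41.89,113.22)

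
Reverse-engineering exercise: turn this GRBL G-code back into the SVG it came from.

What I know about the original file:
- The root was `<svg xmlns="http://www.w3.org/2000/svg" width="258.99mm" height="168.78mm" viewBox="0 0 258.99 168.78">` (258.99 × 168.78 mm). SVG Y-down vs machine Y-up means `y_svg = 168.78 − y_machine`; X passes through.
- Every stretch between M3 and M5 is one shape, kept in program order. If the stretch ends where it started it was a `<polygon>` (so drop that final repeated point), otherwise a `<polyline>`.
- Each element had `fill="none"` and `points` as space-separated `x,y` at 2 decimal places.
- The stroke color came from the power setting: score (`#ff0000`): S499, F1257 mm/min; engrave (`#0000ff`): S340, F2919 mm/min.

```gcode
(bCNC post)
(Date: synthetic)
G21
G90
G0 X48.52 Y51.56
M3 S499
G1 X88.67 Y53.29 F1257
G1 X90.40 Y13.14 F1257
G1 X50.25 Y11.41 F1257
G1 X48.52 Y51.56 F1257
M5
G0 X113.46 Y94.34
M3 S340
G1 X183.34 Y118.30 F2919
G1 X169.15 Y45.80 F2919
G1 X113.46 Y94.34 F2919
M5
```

<svg xmlns="http://www.w3.org/2000/svg" width="258.99mm" height="168.78mm" viewBox="0 0 258.99 168.78">
  <polygon points="48.52,117.22 88.67,115.49 90.40,155.64 50.25,157.37" fill="none" stroke="#ff0000"/>
  <polygon points="113.46,74.44 183.34,50.48 169.15,122.98" fill="none" stroke="#0000ff"/>
</svg>

Machine Y-up, SVG Y-down with viewBox height 168.78, so y_svg = 168.78 − y_machine; X carries over.

Run 1: S499 ⇒ score layer `#ff0000`. The run returns to its start, so emit a `<polygon>` with points (Y-flipped): 48.52,117.22 88.67,115.49 90.40,155.64 50.25,157.37.

Run 2: the run's S340 means `#0000ff` (engrave). The run returns to its start, so emit a `<polygon>` with points (Y-flipped): 113.46,74.44 183.34,50.48 169.15,122.98.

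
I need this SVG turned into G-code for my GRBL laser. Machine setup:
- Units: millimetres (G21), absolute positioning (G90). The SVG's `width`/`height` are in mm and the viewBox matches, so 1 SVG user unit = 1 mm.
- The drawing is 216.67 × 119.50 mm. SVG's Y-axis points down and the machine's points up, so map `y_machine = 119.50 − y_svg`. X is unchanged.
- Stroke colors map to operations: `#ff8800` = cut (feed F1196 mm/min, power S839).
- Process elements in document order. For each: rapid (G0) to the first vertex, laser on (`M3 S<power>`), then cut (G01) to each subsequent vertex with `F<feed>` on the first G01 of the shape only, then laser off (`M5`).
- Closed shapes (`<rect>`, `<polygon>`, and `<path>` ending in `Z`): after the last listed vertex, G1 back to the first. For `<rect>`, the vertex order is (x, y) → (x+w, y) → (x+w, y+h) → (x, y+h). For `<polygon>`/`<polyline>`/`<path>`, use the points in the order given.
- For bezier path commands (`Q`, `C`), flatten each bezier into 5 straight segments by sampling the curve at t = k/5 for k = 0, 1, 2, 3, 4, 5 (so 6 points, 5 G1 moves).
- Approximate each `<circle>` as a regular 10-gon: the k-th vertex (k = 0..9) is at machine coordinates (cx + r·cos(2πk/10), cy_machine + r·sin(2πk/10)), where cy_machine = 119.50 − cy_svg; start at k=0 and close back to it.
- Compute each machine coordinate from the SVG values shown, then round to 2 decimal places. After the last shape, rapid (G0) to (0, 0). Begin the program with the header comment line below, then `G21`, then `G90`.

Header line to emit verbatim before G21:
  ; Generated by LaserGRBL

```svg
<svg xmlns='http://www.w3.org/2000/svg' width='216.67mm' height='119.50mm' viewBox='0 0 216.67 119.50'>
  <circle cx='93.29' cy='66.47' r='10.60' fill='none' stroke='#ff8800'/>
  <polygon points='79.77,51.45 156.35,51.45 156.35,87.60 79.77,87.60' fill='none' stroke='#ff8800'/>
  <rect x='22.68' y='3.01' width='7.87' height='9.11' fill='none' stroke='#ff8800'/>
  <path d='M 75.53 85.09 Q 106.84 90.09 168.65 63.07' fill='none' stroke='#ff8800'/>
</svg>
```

Since the viewBox matches the mm dimensions, user units are millimetres directly. The only transform is the Y-flip y_m = 119.50 − y_svg.

Shape 1 is a circle drawn with `<circle>`. Its stroke #ff8800 means cut at S839, F1196. After flipping Y the toolpath is (103.89,53.03) → (101.87,59.26) → (96.57,63.11) → (90.01,63.11) → (84.71,59.26) → (82.69,53.03) → (84.71,46.80) → (90.01,42.95) → (96.57,42.95) → (101.87,46.80) → (103.89,53.03), returning to the start.

Shape 2 is a rectangle drawn with `<polygon>`. Its stroke #ff8800 means cut at S839, F1196. After flipping Y the toolpath is (79.77,68.05) → (156.35,68.05) → (156.35,31.90) → (79.77,31.90) → (79.77,68.05), returning to the start.

Shape 3 is a rectangle drawn with `<rect>`. Its stroke #ff8800 means cut at S839, F1196. After flipping Y the toolpath is (22.68,116.49) → (30.55,116.49) → (30.55,107.38) → (22.68,107.38) → (22.68,116.49), returning to the start.

Shape 4 is a quadratic bezier drawn with `<path>`. Its stroke #ff8800 means cut at S839, F1196. After flipping Y the toolpath is (75.53,34.41) → (89.27,33.69) → (105.46,35.53) → (124.08,39.94) → (145.15,46.90) → (168.65,56.43).

; Generated by LaserGRBL
G21
G90
G0 X103.89 Y53.03
M3 S839
G01 X101.87 Y59.26 F1196
G01 X96.57 Y63.11
G01 X90.01 Y63.11
G01 X84.71 Y59.26
G01 X82.69 Y53.03
G01 X84.71 Y46.80
G01 X90.01 Y42.95
G01 X96.57 Y42.95
G01 X101.87 Y46.80
G01 X103.89 Y53.03
M5
G0 X79.77 Y68.05
M3 S839
G01 X156.35 Y68.05 F1196
G01 X156.35 Y31.90
G01 X79.77 Y31.90
G01 X79.77 Y68.05
M5
G0 X22.68 Y116.49
M3 S839
G01 X30.55 Y116.49 F1196
G01 X30.55 Y107.38
G01 X22.68 Y107.38
G01 X22.68 Y116.49
M5
G0 X75.53 Y34.41
M3 S839
G01 X89.27 Y33.69 F1196
G01 X105.46 Y35.53
G01 X124.08 Y39.94
G01 X145.15 Y46.90
G01 X168.65 Y56.43
M5
G0 X0.00 Y0.00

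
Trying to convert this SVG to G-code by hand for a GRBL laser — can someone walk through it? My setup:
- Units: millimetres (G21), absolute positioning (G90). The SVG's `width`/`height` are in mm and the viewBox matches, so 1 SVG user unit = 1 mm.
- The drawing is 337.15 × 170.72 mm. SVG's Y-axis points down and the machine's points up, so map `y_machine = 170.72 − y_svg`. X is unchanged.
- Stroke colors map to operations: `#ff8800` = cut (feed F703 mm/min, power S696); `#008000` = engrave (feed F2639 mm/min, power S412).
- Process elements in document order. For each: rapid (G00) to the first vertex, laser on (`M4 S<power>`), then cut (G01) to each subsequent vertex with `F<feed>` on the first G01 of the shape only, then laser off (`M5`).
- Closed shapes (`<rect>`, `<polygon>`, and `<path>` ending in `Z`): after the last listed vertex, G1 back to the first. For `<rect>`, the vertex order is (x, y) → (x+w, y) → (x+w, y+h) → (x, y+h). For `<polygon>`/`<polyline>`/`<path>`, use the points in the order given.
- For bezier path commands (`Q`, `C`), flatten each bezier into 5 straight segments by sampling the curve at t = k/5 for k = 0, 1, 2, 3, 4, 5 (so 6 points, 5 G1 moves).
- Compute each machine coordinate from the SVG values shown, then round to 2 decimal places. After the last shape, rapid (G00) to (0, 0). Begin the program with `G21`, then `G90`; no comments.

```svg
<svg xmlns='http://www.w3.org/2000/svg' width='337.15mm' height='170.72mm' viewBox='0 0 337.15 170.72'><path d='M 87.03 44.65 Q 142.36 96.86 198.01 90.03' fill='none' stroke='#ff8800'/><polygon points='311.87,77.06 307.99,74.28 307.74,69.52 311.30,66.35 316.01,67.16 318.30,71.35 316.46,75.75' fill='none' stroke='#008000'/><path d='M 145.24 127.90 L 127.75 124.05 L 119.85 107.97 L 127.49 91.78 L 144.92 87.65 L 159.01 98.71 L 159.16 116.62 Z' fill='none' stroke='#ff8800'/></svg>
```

G21
G90
G00 X87.03 Y126.07
M4 S696
G01 X109.17 Y107.55 F703
G01 X131.35 Y93.75
G01 X153.54 Y84.67
G01 X175.76 Y80.32
G01 X198.01 Y80.69
M5
G00 X311.87 Y93.66
M4 S412
G01 X307.99 Y96.44 F2639
G01 X307.74 Y101.20
G01 X311.30 Y104.37
G01 X316.01 Y103.56
G01 X318.30 Y99.37
G01 X316.46 Y94.97
G01 X311.87 Y93.66
M5
G00 X145.24 Y42.82
M4 S696
G01 X127.75 Y46.67 F703
G01 X119.85 Y62.75
G01 X127.49 Y78.94
G01 X144.92 Y83.07
G01 X159.01 Y72.01
G01 X159.16 Y54.10
G01 X145.24 Y42.82
M5
G00 X0.00 Y0.00

Since the viewBox matches the mm dimensions, user units are millimetres directly. The only transform is the Y-flip y_m = 170.72 − y_svg.

Shape 1 is a quadratic bezier drawn with `<path>`. Its stroke #ff8800 means cut at S696, F703. After flipping Y the toolpath is (87.03,126.07) → (109.17,107.55) → (131.35,93.75) → (153.54,84.67) → (175.76,80.32) → (198.01,80.69).

Shape 2 is a regular polygon drawn with `<polygon>`. Its stroke #008000 means engrave at S412, F2639. After flipping Y the toolpath is (311.87,93.66) → (307.99,96.44) → (307.74,101.20) → (311.30,104.37) → (316.01,103.56) → (318.30,99.37) → (316.46,94.97) → (311.87,93.66), returning to the start.

Shape 3 is a regular polygon drawn with `<path>`. Its stroke #ff8800 means cut at S696, F703. After flipping Y the toolpath is (145.24,42.82) → (127.75,46.67) → (119.85,62.75) → (127.49,78.94) → (144.92,83.07) → (159.01,72.01) → (159.16,54.10) → (145.24,42.82), returning to the start.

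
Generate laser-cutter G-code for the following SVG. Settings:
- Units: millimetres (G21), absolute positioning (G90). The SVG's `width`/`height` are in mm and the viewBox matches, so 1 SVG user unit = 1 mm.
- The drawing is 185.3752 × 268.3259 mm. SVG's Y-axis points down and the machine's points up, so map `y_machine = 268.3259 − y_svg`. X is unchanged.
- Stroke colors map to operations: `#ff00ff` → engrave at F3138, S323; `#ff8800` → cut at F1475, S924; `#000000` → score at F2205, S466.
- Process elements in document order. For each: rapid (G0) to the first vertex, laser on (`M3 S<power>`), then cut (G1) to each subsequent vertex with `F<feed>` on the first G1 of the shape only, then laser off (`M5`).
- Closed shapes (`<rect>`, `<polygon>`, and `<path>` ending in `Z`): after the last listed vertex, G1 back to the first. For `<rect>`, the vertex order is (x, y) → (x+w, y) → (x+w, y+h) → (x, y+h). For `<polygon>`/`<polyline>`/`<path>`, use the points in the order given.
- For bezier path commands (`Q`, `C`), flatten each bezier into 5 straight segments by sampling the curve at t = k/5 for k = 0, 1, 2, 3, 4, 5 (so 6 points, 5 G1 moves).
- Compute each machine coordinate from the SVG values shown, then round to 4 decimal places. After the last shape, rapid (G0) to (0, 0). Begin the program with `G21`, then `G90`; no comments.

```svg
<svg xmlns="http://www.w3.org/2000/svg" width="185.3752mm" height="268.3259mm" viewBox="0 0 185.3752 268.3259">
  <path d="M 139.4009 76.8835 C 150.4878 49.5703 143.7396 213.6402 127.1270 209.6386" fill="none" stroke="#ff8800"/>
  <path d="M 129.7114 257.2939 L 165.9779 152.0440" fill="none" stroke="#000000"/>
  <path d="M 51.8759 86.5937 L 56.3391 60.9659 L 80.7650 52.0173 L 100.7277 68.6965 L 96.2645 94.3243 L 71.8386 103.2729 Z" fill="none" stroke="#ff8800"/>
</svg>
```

Since the viewBox matches the mm dimensions, user units are millimetres directly. The only transform is the Y-flip y_m = 268.3259 − y_svg.

Shape 1 is a cubic bezier drawn with `<path>`. Its stroke #ff8800 means cut at S924, F1475. After flipping Y the toolpath is (139.4009,191.4424) → (143.9766,187.7400) → (144.6545,155.3594) → (141.8171,111.5546) → (135.8471,73.5793) → (127.1270,58.6873).

Shape 2 is a line segment drawn with `<path>`. Its stroke #000000 means score at S466, F2205. After flipping Y the toolpath is (129.7114,11.0320) → (165.9779,116.2819).

Shape 3 is a regular polygon drawn with `<path>`. Its stroke #ff8800 means cut at S924, F1475. After flipping Y the toolpath is (51.8759,181.7322) → (56.3391,207.3600) → (80.7650,216.3086) → (100.7277,199.6294) → (96.2645,174.0016) → (71.8386,165.0530) → (51.8759,181.7322), returning to the start.

G21
G90
G0 X139.4009 Y191.4424
M3 S924
G1 X143.9766 Y187.7400 F1475
G1 X144.6545 Y155.3594
G1 X141.8171 Y111.5546
G1 X135.8471 Y73.5793
G1 X127.1270 Y58.6873
M5
G0 X129.7114 Y11.0320
M3 S466
G1 X165.9779 Y116.2819 F2205
M5
G0 X51.8759 Y181.7322
M3 S924
G1 X56.3391 Y207.3600 F1475
G1 X80.7650 Y216.3086
G1 X100.7277 Y199.6294
G1 X96.2645 Y174.0016
G1 X71.8386 Y165.0530
G1 X51.8759 Y181.7322
M5
G0 X0.0000 Y0.0000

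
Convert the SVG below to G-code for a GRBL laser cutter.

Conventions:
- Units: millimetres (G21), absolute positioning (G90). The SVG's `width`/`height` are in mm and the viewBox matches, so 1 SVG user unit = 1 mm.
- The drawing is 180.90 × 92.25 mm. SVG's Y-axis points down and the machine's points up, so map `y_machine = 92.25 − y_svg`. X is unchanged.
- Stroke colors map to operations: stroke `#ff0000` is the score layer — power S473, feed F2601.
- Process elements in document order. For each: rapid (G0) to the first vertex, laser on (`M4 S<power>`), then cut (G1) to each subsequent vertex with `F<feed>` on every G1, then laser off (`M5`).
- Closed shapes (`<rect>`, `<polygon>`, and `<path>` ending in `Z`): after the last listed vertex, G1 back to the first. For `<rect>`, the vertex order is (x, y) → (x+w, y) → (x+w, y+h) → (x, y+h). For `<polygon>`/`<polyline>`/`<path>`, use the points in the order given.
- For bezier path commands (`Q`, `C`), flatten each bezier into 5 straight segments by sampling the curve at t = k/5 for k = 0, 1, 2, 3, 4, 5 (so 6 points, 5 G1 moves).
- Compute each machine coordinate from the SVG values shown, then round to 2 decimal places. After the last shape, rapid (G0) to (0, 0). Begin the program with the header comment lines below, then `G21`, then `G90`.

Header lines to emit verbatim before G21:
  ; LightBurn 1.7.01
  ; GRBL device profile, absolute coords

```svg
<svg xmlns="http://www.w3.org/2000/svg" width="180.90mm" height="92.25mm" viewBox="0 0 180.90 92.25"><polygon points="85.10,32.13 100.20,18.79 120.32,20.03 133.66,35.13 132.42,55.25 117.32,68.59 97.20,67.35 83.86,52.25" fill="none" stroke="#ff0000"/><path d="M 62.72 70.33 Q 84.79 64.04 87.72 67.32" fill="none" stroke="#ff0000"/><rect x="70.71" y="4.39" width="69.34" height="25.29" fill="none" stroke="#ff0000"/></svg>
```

viewBox `0 0 180.90 92.25` with mm width/height → 1 unit = 1 mm. Flip: y_m = 92.25 − y_svg.

**Shape 1** — `<polygon>` regular polygon, stroke `#ff0000` → score (S473, F2601). Machine vertices: (85.10,60.12) → (100.20,73.46) → (120.32,72.22) → (133.66,57.12) → (132.42,37.00) → (117.32,23.66) → (97.20,24.90) → (83.86,40.00) → (85.10,60.12). Closed: final G1 returns to the first vertex.

**Shape 2** — `<path>` quadratic bezier, stroke `#ff0000` → score (S473, F2601). Control points (SVG): P0=(62.72,70.33), P1=(84.79,64.04), P2=(87.72,67.32); sampled at t=k/5. Machine vertices: (62.72,21.92) → (70.78,24.05) → (77.31,25.42) → (82.31,26.02) → (85.78,25.86) → (87.72,24.93). Open path.

**Shape 3** — `<rect>` rectangle, stroke `#ff0000` → score (S473, F2601). Machine vertices: (70.71,87.86) → (140.05,87.86) → (140.05,62.57) → (70.71,62.57) → (70.71,87.86). Closed: final G1 returns to the first vertex.

; LightBurn 1.7.01
; GRBL device profile, absolute coords
G21
G90
G0 X85.10 Y60.12
M4 S473
G1 X100.20 Y73.46 F2601
G1 X120.32 Y72.22 F2601
G1 X133.66 Y57.12 F2601
G1 X132.42 Y37.00 F2601
G1 X117.32 Y23.66 F2601
G1 X97.20 Y24.90 F2601
G1 X83.86 Y40.00 F2601
G1 X85.10 Y60.12 F2601
M5
G0 X62.72 Y21.92
M4 S473
G1 X70.78 Y24.05 F2601
G1 X77.31 Y25.42 F2601
G1 X82.31 Y26.02 F2601
G1 X85.78 Y25.86 F2601
G1 X87.72 Y24.93 F2601
M5
G0 X70.71 Y87.86
M4 S473
G1 X140.05 Y87.86 F2601
G1 X140.05 Y62.57 F2601
G1 X70.71 Y62.57 F2601
G1 X70.71 Y87.86 F2601
M5
G0 X0.00 Y0.00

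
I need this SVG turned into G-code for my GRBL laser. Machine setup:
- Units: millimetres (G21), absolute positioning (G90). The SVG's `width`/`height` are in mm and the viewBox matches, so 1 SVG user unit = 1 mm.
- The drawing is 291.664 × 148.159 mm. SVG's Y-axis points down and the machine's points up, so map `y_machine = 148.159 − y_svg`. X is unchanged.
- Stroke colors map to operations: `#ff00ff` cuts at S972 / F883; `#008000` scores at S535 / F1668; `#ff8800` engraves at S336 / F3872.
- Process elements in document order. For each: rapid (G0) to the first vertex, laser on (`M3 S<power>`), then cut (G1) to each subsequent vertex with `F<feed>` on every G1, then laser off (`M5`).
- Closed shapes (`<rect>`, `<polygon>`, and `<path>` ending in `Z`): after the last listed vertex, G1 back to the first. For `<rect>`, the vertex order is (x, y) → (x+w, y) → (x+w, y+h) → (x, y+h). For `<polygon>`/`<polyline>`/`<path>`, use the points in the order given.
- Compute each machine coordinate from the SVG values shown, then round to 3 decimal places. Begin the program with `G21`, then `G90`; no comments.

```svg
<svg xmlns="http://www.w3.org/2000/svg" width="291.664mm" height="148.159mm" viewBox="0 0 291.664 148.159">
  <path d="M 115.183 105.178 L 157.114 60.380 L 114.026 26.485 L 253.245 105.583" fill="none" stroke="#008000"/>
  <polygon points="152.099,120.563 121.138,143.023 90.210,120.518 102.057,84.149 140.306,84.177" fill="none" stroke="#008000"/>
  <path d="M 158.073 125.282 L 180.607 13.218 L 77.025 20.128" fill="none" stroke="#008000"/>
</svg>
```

G21
G90
G0 X115.183 Y42.981
M3 S535
G1 X157.114 Y87.779 F1668
G1 X114.026 Y121.674 F1668
G1 X253.245 Y42.576 F1668
M5
G0 X152.099 Y27.596
M3 S535
G1 X121.138 Y5.136 F1668
G1 X90.210 Y27.641 F1668
G1 X102.057 Y64.010 F1668
G1 X140.306 Y63.982 F1668
G1 X152.099 Y27.596 F1668
M5
G0 X158.073 Y22.877
M3 S535
G1 X180.607 Y134.941 F1668
G1 X77.025 Y128.031 F1668
M5

viewBox `0 0 291.664 148.159` with mm width/height → 1 unit = 1 mm. Flip: y_m = 148.159 − y_svg.

**Shape 1** — `<path>` open polyline, stroke `#008000` → score (S535, F1668). Machine vertices: (115.183,42.981) → (157.114,87.779) → (114.026,121.674) → (253.245,42.576). Open path.

**Shape 2** — `<polygon>` regular polygon, stroke `#008000` → score (S535, F1668). Machine vertices: (152.099,27.596) → (121.138,5.136) → (90.210,27.641) → (102.057,64.010) → (140.306,63.982) → (152.099,27.596). Closed: final G1 returns to the first vertex.

**Shape 3** — `<path>` open polyline, stroke `#008000` → score (S535, F1668). Machine vertices: (158.073,22.877) → (180.607,134.941) → (77.025,128.031). Open path.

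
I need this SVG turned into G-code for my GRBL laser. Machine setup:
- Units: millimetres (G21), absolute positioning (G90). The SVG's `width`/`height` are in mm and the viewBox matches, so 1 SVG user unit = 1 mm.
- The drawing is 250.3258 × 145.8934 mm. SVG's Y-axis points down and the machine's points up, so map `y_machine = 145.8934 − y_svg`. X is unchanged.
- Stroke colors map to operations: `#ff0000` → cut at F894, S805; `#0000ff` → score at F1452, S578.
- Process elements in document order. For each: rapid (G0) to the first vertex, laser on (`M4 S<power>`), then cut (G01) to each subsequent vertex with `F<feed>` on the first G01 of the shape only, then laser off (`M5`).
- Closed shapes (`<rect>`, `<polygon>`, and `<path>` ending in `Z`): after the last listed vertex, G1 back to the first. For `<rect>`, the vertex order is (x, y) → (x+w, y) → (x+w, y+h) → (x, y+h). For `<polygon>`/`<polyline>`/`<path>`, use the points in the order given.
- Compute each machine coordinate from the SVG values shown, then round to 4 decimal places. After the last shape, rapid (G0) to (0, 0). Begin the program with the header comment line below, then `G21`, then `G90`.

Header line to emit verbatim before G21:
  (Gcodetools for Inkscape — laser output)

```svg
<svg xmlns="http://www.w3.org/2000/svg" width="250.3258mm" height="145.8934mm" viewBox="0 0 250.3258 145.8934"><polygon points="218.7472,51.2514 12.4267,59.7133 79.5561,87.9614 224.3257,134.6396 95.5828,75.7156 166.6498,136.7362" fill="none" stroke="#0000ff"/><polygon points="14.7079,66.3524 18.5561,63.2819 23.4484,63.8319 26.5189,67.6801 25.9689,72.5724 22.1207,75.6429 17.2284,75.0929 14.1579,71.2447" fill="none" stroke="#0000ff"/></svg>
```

(Gcodetools for Inkscape — laser output)
G21
G90
G0 X218.7472 Y94.6420
M4 S578
G01 X12.4267 Y86.1801 F1452
G01 X79.5561 Y57.9320
G01 X224.3257 Y11.2538
G01 X95.5828 Y70.1778
G01 X166.6498 Y9.1572
G01 X218.7472 Y94.6420
M5
G0 X14.7079 Y79.5410
M4 S578
G01 X18.5561 Y82.6115 F1452
G01 X23.4484 Y82.0615
G01 X26.5189 Y78.2133
G01 X25.9689 Y73.3210
G01 X22.1207 Y70.2505
G01 X17.2284 Y70.8005
G01 X14.1579 Y74.6487
G01 X14.7079 Y79.5410
M5
G0 X0.0000 Y0.0000

Since the viewBox matches the mm dimensions, user units are millimetres directly. The only transform is the Y-flip y_m = 145.8934 − y_svg.

Shape 1 is a closed polygon drawn with `<polygon>`. Its stroke #0000ff means score at S578, F1452. After flipping Y the toolpath is (218.7472,94.6420) → (12.4267,86.1801) → (79.5561,57.9320) → (224.3257,11.2538) → (95.5828,70.1778) → (166.6498,9.1572) → (218.7472,94.6420), returning to the start.

Shape 2 is a regular polygon drawn with `<polygon>`. Its stroke #0000ff means score at S578, F1452. After flipping Y the toolpath is (14.7079,79.5410) → (18.5561,82.6115) → (23.4484,82.0615) → (26.5189,78.2133) → (25.9689,73.3210) → (22.1207,70.2505) → (17.2284,70.8005) → (14.1579,74.6487) → (14.7079,79.5410), returning to the start.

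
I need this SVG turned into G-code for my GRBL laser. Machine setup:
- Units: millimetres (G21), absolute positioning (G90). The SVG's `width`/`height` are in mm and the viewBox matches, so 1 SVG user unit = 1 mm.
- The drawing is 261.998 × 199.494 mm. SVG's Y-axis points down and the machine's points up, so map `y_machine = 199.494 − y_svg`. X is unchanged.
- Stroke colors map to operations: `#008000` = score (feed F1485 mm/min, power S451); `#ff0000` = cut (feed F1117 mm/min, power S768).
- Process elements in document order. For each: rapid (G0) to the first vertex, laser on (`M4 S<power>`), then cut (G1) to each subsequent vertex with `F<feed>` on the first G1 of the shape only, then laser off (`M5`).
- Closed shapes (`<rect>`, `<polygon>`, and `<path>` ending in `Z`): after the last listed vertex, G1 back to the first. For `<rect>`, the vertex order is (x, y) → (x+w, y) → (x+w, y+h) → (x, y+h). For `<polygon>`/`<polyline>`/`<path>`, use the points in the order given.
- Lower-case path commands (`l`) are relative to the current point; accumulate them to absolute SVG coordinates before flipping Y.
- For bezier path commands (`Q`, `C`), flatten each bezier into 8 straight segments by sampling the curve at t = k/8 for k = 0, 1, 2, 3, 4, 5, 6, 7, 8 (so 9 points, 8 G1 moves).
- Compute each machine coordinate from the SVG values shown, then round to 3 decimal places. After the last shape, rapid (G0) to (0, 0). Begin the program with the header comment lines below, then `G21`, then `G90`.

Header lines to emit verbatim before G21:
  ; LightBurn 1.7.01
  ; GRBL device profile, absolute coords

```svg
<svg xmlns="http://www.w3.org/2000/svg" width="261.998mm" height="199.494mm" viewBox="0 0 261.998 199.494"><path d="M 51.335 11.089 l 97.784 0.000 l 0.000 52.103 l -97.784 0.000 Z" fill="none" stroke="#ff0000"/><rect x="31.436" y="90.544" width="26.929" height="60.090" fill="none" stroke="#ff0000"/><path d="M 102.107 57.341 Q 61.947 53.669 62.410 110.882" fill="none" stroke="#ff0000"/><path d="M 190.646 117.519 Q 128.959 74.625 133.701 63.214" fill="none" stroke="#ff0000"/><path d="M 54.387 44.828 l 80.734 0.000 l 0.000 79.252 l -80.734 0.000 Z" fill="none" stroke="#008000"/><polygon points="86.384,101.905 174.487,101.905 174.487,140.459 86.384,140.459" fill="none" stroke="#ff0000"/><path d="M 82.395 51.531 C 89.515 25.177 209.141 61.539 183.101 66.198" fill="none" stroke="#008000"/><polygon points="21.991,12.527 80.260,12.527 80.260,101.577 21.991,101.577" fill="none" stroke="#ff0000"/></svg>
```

Since the viewBox matches the mm dimensions, user units are millimetres directly. The only transform is the Y-flip y_m = 199.494 − y_svg.

Shape 1 is a rectangle drawn with `<path>`. Its stroke #ff0000 means cut at S768, F1117. After flipping Y the toolpath is (51.335,188.405) → (149.119,188.405) → (149.119,136.302) → (51.335,136.302) → (51.335,188.405), returning to the start.

Shape 2 is a rectangle drawn with `<rect>`. Its stroke #ff0000 means cut at S768, F1117. After flipping Y the toolpath is (31.436,108.950) → (58.365,108.950) → (58.365,48.860) → (31.436,48.860) → (31.436,108.950), returning to the start.

Shape 3 is a quadratic bezier drawn with `<path>`. Its stroke #ff0000 means cut at S768, F1117. After flipping Y the toolpath is (102.107,142.153) → (92.702,142.120) → (84.566,140.184) → (77.700,136.345) → (72.103,130.604) → (67.775,122.960) → (64.717,113.413) → (62.929,101.964) → (62.410,88.612).

Shape 4 is a quadratic bezier drawn with `<path>`. Its stroke #ff0000 means cut at S768, F1117. After flipping Y the toolpath is (190.646,81.975) → (176.262,92.207) → (163.954,101.454) → (153.722,109.718) → (145.566,116.998) → (139.486,123.294) → (135.482,128.607) → (133.553,132.935) → (133.701,136.280).

Shape 5 is a rectangle drawn with `<path>`. Its stroke #008000 means score at S451, F1485. After flipping Y the toolpath is (54.387,154.666) → (135.121,154.666) → (135.121,75.414) → (54.387,75.414) → (54.387,154.666), returning to the start.

Shape 6 is a rectangle drawn with `<polygon>`. Its stroke #ff0000 means cut at S768, F1117. After flipping Y the toolpath is (86.384,97.589) → (174.487,97.589) → (174.487,59.035) → (86.384,59.035) → (86.384,97.589), returning to the start.

Shape 7 is a cubic bezier drawn with `<path>`. Its stroke #008000 means score at S451, F1485. After flipping Y the toolpath is (82.395,147.963) → (89.834,155.090) → (104.796,157.445) → (124.254,156.132) → (145.183,152.259) → (164.558,146.933) → (179.353,141.259) → (186.542,136.345) → (183.101,133.296).

Shape 8 is a rectangle drawn with `<polygon>`. Its stroke #ff0000 means cut at S768, F1117. After flipping Y the toolpath is (21.991,186.967) → (80.260,186.967) → (80.260,97.917) → (21.991,97.917) → (21.991,186.967), returning to the start.

; LightBurn 1.7.01
; GRBL device profile, absolute coords
G21
G90
G0 X51.335 Y188.405
M4 S768
G1 X149.119 Y188.405 F1117
G1 X149.119 Y136.302
G1 X51.335 Y136.302
G1 X51.335 Y188.405
M5
G0 X31.436 Y108.950
M4 S768
G1 X58.365 Y108.950 F1117
G1 X58.365 Y48.860
G1 X31.436 Y48.860
G1 X31.436 Y108.950
M5
G0 X102.107 Y142.153
M4 S768
G1 X92.702 Y142.120 F1117
G1 X84.566 Y140.184
G1 X77.700 Y136.345
G1 X72.103 Y130.604
G1 X67.775 Y122.960
G1 X64.717 Y113.413
G1 X62.929 Y101.964
G1 X62.410 Y88.612
M5
G0 X190.646 Y81.975
M4 S768
G1 X176.262 Y92.207 F1117
G1 X163.954 Y101.454
G1 X153.722 Y109.718
G1 X145.566 Y116.998
G1 X139.486 Y123.294
G1 X135.482 Y128.607
G1 X133.553 Y132.935
G1 X133.701 Y136.280
M5
G0 X54.387 Y154.666
M4 S451
G1 X135.121 Y154.666 F1485
G1 X135.121 Y75.414
G1 X54.387 Y75.414
G1 X54.387 Y154.666
M5
G0 X86.384 Y97.589
M4 S768
G1 X174.487 Y97.589 F1117
G1 X174.487 Y59.035
G1 X86.384 Y59.035
G1 X86.384 Y97.589
M5
G0 X82.395 Y147.963
M4 S451
G1 X89.834 Y155.090 F1485
G1 X104.796 Y157.445
G1 X124.254 Y156.132
G1 X145.183 Y152.259
G1 X164.558 Y146.933
G1 X179.353 Y141.259
G1 X186.542 Y136.345
G1 X183.101 Y133.296
M5
G0 X21.991 Y186.967
M4 S768
G1 X80.260 Y186.967 F1117
G1 X80.260 Y97.917
G1 X21.991 Y97.917
G1 X21.991 Y186.967
M5
G0 X0.000 Y0.000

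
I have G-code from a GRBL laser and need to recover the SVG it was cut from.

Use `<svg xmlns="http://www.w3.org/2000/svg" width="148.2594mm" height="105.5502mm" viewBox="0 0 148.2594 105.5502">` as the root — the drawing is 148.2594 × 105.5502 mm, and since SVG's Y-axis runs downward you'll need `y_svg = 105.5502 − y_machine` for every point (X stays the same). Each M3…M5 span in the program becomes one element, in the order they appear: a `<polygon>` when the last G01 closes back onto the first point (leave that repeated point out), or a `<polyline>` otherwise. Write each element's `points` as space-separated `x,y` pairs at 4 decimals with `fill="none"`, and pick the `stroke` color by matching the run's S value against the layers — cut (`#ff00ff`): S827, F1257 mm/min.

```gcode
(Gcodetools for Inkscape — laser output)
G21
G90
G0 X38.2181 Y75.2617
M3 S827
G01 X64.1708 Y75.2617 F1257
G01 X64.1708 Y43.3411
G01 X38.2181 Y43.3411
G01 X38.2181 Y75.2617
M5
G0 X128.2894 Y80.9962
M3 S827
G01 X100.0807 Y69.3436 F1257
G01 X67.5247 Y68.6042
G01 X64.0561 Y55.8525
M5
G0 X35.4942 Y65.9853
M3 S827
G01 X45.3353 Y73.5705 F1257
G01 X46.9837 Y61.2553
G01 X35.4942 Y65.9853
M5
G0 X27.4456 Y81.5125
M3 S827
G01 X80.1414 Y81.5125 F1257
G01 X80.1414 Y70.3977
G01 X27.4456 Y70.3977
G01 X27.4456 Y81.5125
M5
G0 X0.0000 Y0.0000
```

<svg xmlns="http://www.w3.org/2000/svg" width="148.2594mm" height="105.5502mm" viewBox="0 0 148.2594 105.5502">
  <polygon points="38.2181,30.2885 64.1708,30.2885 64.1708,62.2091 38.2181,62.2091" fill="none" stroke="#ff00ff"/>
  <polyline points="128.2894,24.5540 100.0807,36.2066 67.5247,36.9460 64.0561,49.6977" fill="none" stroke="#ff00ff"/>
  <polygon points="35.4942,39.5649 45.3353,31.9797 46.9837,44.2949" fill="none" stroke="#ff00ff"/>
  <polygon points="27.4456,24.0377 80.1414,24.0377 80.1414,35.1525 27.4456,35.1525" fill="none" stroke="#ff00ff"/>
</svg>

Each laser-on run becomes one SVG element. Flip Y back into SVG space with y_svg = 105.5502 − y_machine. Every run uses S827, so all elements get stroke `#ff00ff` (cut).

Run 1: The run returns to its start, so emit a `<polygon>` with points (Y-flipped): 38.2181,30.2885 64.1708,30.2885 64.1708,62.2091 38.2181,62.2091.

Run 2: The run is open, so emit a `<polyline>` with points (Y-flipped): 128.2894,24.5540 100.0807,36.2066 67.5247,36.9460 64.0561,49.6977.

Run 3: The run returns to its start, so emit a `<polygon>` with points (Y-flipped): 35.4942,39.5649 45.3353,31.9797 46.9837,44.2949.

Run 4: The run returns to its start, so emit a `<polygon>` with points (Y-flipped): 27.4456,24.0377 80.1414,24.0377 80.1414,35.1525 27.4456,35.1525.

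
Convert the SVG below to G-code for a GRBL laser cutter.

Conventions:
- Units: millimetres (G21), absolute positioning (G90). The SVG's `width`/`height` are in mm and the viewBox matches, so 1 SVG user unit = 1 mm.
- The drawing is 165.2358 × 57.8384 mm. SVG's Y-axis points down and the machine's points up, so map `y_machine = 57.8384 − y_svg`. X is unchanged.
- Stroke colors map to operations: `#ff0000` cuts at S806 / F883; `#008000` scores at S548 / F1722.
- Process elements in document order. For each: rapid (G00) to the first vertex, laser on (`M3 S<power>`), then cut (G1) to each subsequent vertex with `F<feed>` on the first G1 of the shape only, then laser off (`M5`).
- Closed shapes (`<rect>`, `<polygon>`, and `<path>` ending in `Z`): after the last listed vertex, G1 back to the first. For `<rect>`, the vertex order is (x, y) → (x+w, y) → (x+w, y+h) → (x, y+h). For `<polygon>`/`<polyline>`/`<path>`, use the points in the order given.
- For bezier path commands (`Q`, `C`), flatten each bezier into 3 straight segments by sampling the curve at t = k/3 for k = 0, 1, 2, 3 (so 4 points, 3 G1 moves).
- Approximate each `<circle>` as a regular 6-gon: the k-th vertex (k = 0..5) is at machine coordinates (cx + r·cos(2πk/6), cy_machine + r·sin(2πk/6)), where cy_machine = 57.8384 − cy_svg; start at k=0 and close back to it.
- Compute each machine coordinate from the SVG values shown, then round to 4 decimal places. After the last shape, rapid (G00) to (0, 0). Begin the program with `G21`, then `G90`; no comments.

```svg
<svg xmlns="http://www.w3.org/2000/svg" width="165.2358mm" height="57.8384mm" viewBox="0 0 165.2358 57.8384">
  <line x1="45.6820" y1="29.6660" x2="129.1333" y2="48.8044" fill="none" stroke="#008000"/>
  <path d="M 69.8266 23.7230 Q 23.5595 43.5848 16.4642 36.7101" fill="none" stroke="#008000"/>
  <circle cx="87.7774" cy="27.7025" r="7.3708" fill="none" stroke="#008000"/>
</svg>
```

G21
G90
G00 X45.6820 Y28.1724
M3 S548
G1 X129.1333 Y9.0340 F1722
M5
G00 X69.8266 Y34.1154
M3 S548
G1 X43.3343 Y23.8449 F1722
G1 X25.5468 Y19.5159
G1 X16.4642 Y21.1283
M5
G00 X95.1482 Y30.1359
M3 S548
G1 X91.4628 Y36.5192 F1722
G1 X84.0920 Y36.5192
G1 X80.4066 Y30.1359
G1 X84.0920 Y23.7526
G1 X91.4628 Y23.7526
G1 X95.1482 Y30.1359
M5
G00 X0.0000 Y0.0000

viewBox `0 0 165.2358 57.8384` with mm width/height → 1 unit = 1 mm. Flip: y_m = 57.8384 − y_svg.

**Shape 1** — `<line>` line segment, stroke `#008000` → score (S548, F1722). Machine vertices: (45.6820,28.1724) → (129.1333,9.0340). Open path.

**Shape 2** — `<path>` quadratic bezier, stroke `#008000` → score (S548, F1722). Control points (SVG): P0=(69.8266,23.7230), P1=(23.5595,43.5848), P2=(16.4642,36.7101); sampled at t=k/3. Machine vertices: (69.8266,34.1154) → (43.3343,23.8449) → (25.5468,19.5159) → (16.4642,21.1283). Open path.

**Shape 3** — `<circle>` circle, stroke `#008000` → score (S548, F1722). Machine vertices: (95.1482,30.1359) → (91.4628,36.5192) → (84.0920,36.5192) → (80.4066,30.1359) → (84.0920,23.7526) → (91.4628,23.7526) → (95.1482,30.1359). Closed: final G1 returns to the first vertex.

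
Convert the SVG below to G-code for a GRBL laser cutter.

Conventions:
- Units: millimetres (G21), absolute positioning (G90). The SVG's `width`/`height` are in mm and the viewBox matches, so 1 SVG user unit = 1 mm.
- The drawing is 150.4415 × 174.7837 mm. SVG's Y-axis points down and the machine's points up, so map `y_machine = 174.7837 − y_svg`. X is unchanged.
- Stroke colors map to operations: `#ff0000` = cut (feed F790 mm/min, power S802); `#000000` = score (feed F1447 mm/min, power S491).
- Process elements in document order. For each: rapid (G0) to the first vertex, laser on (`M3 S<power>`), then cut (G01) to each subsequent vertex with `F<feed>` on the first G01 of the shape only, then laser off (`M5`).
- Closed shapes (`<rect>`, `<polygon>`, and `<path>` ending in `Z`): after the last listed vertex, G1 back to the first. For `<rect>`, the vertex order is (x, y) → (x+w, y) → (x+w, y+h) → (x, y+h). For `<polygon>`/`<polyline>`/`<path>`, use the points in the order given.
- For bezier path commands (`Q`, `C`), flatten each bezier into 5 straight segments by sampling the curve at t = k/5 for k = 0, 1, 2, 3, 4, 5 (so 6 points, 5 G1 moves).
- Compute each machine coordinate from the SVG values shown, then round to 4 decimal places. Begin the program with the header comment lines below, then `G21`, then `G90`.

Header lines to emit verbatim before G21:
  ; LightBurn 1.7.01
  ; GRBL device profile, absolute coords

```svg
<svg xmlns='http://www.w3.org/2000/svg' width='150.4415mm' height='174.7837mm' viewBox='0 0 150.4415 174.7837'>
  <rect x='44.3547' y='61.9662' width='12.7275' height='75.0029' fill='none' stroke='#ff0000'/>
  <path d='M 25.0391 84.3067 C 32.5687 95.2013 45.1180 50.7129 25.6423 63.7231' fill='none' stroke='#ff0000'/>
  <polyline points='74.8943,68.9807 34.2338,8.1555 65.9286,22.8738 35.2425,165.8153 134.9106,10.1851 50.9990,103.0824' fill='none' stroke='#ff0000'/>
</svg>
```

; LightBurn 1.7.01
; GRBL device profile, absolute coords
G21
G90
G0 X44.3547 Y112.8175
M3 S802
G01 X57.0822 Y112.8175 F790
G01 X57.0822 Y37.8146
G01 X44.3547 Y37.8146
G01 X44.3547 Y112.8175
M5
G0 X25.0391 Y90.4770
M3 S802
G01 X29.8629 Y89.6831 F790
G01 X34.1132 Y96.7629
G01 X36.0120 Y106.2979
G01 X33.7811 Y112.8699
G01 X25.6423 Y111.0606
M5
G0 X74.8943 Y105.8030
M3 S802
G01 X34.2338 Y166.6282 F790
G01 X65.9286 Y151.9099
G01 X35.2425 Y8.9684
G01 X134.9106 Y164.5986
G01 X50.9990 Y71.7013
M5

viewBox `0 0 150.4415 174.7837` with mm width/height → 1 unit = 1 mm. Flip: y_m = 174.7837 − y_svg.

**Shape 1** — `<rect>` rectangle, stroke `#ff0000` → cut (S802, F790). Machine vertices: (44.3547,112.8175) → (57.0822,112.8175) → (57.0822,37.8146) → (44.3547,37.8146) → (44.3547,112.8175). Closed: final G1 returns to the first vertex.

**Shape 2** — `<path>` cubic bezier, stroke `#ff0000` → cut (S802, F790). Control points (SVG): P0=(25.0391,84.3067), P1=(32.5687,95.2013), P2=(45.1180,50.7129), P3=(25.6423,63.7231); sampled at t=k/5. Machine vertices: (25.0391,90.4770) → (29.8629,89.6831) → (34.1132,96.7629) → (36.0120,106.2979) → (33.7811,112.8699) → (25.6423,111.0606). Open path.

**Shape 3** — `<polyline>` open polyline, stroke `#ff0000` → cut (S802, F790). Machine vertices: (74.8943,105.8030) → (34.2338,166.6282) → (65.9286,151.9099) → (35.2425,8.9684) → (134.9106,164.5986) → (50.9990,71.7013). Open path.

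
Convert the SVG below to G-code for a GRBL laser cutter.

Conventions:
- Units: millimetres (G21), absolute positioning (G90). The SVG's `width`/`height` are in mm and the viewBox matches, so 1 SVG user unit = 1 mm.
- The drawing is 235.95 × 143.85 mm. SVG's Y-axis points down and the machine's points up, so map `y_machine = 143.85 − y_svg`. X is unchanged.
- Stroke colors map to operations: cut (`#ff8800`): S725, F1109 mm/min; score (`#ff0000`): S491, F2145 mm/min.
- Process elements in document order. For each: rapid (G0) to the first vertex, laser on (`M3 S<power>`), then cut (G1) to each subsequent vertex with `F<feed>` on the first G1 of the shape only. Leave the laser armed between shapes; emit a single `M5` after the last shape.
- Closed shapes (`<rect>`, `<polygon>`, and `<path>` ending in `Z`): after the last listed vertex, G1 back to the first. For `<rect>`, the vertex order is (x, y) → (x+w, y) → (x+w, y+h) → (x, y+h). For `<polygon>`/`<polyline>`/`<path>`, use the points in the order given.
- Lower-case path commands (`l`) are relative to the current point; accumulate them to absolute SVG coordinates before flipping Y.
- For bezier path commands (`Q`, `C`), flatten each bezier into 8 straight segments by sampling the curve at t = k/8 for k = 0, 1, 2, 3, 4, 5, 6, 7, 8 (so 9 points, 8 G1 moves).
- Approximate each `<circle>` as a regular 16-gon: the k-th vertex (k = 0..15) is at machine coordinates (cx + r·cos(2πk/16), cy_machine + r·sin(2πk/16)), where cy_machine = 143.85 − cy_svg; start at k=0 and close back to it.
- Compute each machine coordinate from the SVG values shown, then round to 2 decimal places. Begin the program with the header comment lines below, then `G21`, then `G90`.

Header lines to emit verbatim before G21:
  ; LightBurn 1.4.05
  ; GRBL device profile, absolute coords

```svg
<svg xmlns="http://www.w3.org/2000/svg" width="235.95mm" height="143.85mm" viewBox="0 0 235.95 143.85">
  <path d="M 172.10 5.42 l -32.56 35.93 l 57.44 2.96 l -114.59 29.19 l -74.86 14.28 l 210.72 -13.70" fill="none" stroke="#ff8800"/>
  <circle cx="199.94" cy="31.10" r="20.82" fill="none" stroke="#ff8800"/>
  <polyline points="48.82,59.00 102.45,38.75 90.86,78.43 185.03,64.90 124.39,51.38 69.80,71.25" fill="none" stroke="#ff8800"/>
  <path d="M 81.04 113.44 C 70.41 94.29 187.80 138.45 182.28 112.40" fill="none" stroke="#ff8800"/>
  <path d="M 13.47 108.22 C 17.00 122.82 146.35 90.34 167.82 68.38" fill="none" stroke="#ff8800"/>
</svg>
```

viewBox `0 0 235.95 143.85` with mm width/height → 1 unit = 1 mm. Flip: y_m = 143.85 − y_svg.

**Shape 1** — `<path>` open polyline, stroke `#ff8800` → cut (S725, F1109). Machine vertices: (172.10,138.43) → (139.54,102.50) → (196.98,99.54) → (82.39,70.35) → (7.53,56.07) → (218.25,69.77). Open path.

**Shape 2** — `<circle>` circle, stroke `#ff8800` → cut (S725, F1109). Machine vertices: (220.76,112.75) → (219.18,120.72) → (214.66,127.47) → (207.91,131.99) → (199.94,133.57) → (191.97,131.99) → (185.22,127.47) → (180.70,120.72) → (179.12,112.75) → (180.70,104.78) → (185.22,98.03) → (191.97,93.51) → (199.94,91.93) → (207.91,93.51) → (214.66,98.03) → (219.18,104.78) → (220.76,112.75). Closed: final G1 returns to the first vertex.

**Shape 3** — `<polyline>` open polyline, stroke `#ff8800` → cut (S725, F1109). Machine vertices: (48.82,84.85) → (102.45,105.10) → (90.86,65.42) → (185.03,78.95) → (124.39,92.47) → (69.80,72.60). Open path.

**Shape 4** — `<path>` cubic bezier, stroke `#ff8800` → cut (S725, F1109). Control points (SVG): P0=(81.04,113.44), P1=(70.41,94.29), P2=(187.80,138.45), P3=(182.28,112.40); sampled at t=k/8. Machine vertices: (81.04,30.41) → (82.56,34.88) → (93.15,34.99) → (109.86,32.29) → (129.74,28.34) → (149.87,24.72) → (167.30,22.99) → (179.08,24.71) → (182.28,31.45). Open path.

**Shape 5** — `<path>` cubic bezier, stroke `#ff8800` → cut (S725, F1109). Control points (SVG): P0=(13.47,108.22), P1=(17.00,122.82), P2=(146.35,90.34), P3=(167.82,68.38); sampled at t=k/8. Machine vertices: (13.47,35.63) → (20.24,32.25) → (36.06,32.61) → (58.20,36.03) → (83.92,41.84) → (110.48,49.36) → (135.14,57.93) → (155.17,66.85) → (167.82,75.47). Open path.

; LightBurn 1.4.05
; GRBL device profile, absolute coords
G21
G90
G0 X172.10 Y138.43
M3 S725
G1 X139.54 Y102.50 F1109
G1 X196.98 Y99.54
G1 X82.39 Y70.35
G1 X7.53 Y56.07
G1 X218.25 Y69.77
G0 X220.76 Y112.75
M3 S725
G1 X219.18 Y120.72 F1109
G1 X214.66 Y127.47
G1 X207.91 Y131.99
G1 X199.94 Y133.57
G1 X191.97 Y131.99
G1 X185.22 Y127.47
G1 X180.70 Y120.72
G1 X179.12 Y112.75
G1 X180.70 Y104.78
G1 X185.22 Y98.03
G1 X191.97 Y93.51
G1 X199.94 Y91.93
G1 X207.91 Y93.51
G1 X214.66 Y98.03
G1 X219.18 Y104.78
G1 X220.76 Y112.75
G0 X48.82 Y84.85
M3 S725
G1 X102.45 Y105.10 F1109
G1 X90.86 Y65.42
G1 X185.03 Y78.95
G1 X124.39 Y92.47
G1 X69.80 Y72.60
G0 X81.04 Y30.41
M3 S725
G1 X82.56 Y34.88 F1109
G1 X93.15 Y34.99
G1 X109.86 Y32.29
G1 X129.74 Y28.34
G1 X149.87 Y24.72
G1 X167.30 Y22.99
G1 X179.08 Y24.71
G1 X182.28 Y31.45
G0 X13.47 Y35.63
M3 S725
G1 X20.24 Y32.25 F1109
G1 X36.06 Y32.61
G1 X58.20 Y36.03
G1 X83.92 Y41.84
G1 X110.48 Y49.36
G1 X135.14 Y57.93
G1 X155.17 Y66.85
G1 X167.82 Y75.47
M5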